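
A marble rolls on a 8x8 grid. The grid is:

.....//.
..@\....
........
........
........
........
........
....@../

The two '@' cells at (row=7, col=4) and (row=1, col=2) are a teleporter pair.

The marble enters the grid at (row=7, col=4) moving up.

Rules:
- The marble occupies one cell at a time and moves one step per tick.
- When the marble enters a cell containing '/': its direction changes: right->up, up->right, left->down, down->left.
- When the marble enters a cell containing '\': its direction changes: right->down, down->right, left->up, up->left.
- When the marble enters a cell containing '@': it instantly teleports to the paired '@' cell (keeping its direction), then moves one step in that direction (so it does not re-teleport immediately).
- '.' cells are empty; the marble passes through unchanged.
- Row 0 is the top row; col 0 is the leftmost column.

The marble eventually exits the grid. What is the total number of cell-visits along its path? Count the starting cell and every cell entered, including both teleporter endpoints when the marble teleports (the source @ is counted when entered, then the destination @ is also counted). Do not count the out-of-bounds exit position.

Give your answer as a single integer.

Step 1: enter (7,4), '@' teleport (7,4)->(1,2), also enter (1,2), move up to (0,2)
Step 2: enter (0,2), '.' pass, move up to (-1,2)
Step 3: at (-1,2) — EXIT via top edge, pos 2
Path length (cell visits): 3

Answer: 3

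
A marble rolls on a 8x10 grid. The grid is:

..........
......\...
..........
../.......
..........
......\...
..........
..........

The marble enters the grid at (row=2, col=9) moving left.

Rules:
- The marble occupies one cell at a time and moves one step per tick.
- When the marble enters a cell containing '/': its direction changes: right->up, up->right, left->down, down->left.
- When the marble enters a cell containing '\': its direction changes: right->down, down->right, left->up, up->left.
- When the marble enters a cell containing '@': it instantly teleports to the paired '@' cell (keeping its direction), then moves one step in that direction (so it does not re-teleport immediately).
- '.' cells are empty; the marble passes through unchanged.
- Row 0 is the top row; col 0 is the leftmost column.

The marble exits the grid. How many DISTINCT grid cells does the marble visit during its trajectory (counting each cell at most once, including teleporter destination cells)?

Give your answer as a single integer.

Step 1: enter (2,9), '.' pass, move left to (2,8)
Step 2: enter (2,8), '.' pass, move left to (2,7)
Step 3: enter (2,7), '.' pass, move left to (2,6)
Step 4: enter (2,6), '.' pass, move left to (2,5)
Step 5: enter (2,5), '.' pass, move left to (2,4)
Step 6: enter (2,4), '.' pass, move left to (2,3)
Step 7: enter (2,3), '.' pass, move left to (2,2)
Step 8: enter (2,2), '.' pass, move left to (2,1)
Step 9: enter (2,1), '.' pass, move left to (2,0)
Step 10: enter (2,0), '.' pass, move left to (2,-1)
Step 11: at (2,-1) — EXIT via left edge, pos 2
Distinct cells visited: 10 (path length 10)

Answer: 10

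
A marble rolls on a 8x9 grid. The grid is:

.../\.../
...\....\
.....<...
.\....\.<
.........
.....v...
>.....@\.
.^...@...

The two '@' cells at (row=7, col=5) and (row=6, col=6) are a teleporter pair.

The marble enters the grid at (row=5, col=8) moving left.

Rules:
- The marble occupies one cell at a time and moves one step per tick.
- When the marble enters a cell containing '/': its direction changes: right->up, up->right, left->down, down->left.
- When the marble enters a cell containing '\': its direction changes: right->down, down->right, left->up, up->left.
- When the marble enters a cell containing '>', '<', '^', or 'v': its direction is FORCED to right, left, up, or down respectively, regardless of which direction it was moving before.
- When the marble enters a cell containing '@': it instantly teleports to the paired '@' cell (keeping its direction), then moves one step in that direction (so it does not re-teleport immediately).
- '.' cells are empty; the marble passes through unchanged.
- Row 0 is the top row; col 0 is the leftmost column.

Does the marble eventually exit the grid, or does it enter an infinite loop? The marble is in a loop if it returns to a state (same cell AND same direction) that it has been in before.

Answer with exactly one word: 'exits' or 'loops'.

Answer: exits

Derivation:
Step 1: enter (5,8), '.' pass, move left to (5,7)
Step 2: enter (5,7), '.' pass, move left to (5,6)
Step 3: enter (5,6), '.' pass, move left to (5,5)
Step 4: enter (5,5), 'v' forces left->down, move down to (6,5)
Step 5: enter (6,5), '.' pass, move down to (7,5)
Step 6: enter (7,5), '@' teleport (7,5)->(6,6), also enter (6,6), move down to (7,6)
Step 7: enter (7,6), '.' pass, move down to (8,6)
Step 8: at (8,6) — EXIT via bottom edge, pos 6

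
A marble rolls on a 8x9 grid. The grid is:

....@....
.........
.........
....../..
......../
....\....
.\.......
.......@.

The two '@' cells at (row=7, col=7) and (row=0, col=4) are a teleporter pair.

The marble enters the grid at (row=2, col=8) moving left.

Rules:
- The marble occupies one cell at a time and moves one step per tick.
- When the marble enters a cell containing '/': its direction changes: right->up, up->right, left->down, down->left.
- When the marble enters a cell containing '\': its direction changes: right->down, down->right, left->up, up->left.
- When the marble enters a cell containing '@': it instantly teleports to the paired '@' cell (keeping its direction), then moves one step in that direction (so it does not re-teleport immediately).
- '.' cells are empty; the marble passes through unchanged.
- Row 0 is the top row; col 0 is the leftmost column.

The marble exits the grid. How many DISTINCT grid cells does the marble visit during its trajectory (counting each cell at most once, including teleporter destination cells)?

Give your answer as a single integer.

Answer: 9

Derivation:
Step 1: enter (2,8), '.' pass, move left to (2,7)
Step 2: enter (2,7), '.' pass, move left to (2,6)
Step 3: enter (2,6), '.' pass, move left to (2,5)
Step 4: enter (2,5), '.' pass, move left to (2,4)
Step 5: enter (2,4), '.' pass, move left to (2,3)
Step 6: enter (2,3), '.' pass, move left to (2,2)
Step 7: enter (2,2), '.' pass, move left to (2,1)
Step 8: enter (2,1), '.' pass, move left to (2,0)
Step 9: enter (2,0), '.' pass, move left to (2,-1)
Step 10: at (2,-1) — EXIT via left edge, pos 2
Distinct cells visited: 9 (path length 9)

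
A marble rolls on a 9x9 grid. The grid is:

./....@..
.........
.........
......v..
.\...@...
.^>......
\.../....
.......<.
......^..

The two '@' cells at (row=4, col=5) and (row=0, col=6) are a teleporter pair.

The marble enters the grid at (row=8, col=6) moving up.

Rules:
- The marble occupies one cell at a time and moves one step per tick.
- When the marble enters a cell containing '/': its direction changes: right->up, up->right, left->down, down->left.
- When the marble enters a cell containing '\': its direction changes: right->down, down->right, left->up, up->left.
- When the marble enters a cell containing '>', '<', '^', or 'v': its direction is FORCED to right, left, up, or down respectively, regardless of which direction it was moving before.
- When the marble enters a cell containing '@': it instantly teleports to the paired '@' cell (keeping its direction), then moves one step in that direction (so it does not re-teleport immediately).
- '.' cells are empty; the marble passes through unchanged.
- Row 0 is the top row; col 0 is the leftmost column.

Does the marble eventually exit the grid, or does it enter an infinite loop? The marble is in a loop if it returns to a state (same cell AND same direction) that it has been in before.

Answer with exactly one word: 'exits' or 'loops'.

Step 1: enter (8,6), '^' forces up->up, move up to (7,6)
Step 2: enter (7,6), '.' pass, move up to (6,6)
Step 3: enter (6,6), '.' pass, move up to (5,6)
Step 4: enter (5,6), '.' pass, move up to (4,6)
Step 5: enter (4,6), '.' pass, move up to (3,6)
Step 6: enter (3,6), 'v' forces up->down, move down to (4,6)
Step 7: enter (4,6), '.' pass, move down to (5,6)
Step 8: enter (5,6), '.' pass, move down to (6,6)
Step 9: enter (6,6), '.' pass, move down to (7,6)
Step 10: enter (7,6), '.' pass, move down to (8,6)
Step 11: enter (8,6), '^' forces down->up, move up to (7,6)
Step 12: at (7,6) dir=up — LOOP DETECTED (seen before)

Answer: loops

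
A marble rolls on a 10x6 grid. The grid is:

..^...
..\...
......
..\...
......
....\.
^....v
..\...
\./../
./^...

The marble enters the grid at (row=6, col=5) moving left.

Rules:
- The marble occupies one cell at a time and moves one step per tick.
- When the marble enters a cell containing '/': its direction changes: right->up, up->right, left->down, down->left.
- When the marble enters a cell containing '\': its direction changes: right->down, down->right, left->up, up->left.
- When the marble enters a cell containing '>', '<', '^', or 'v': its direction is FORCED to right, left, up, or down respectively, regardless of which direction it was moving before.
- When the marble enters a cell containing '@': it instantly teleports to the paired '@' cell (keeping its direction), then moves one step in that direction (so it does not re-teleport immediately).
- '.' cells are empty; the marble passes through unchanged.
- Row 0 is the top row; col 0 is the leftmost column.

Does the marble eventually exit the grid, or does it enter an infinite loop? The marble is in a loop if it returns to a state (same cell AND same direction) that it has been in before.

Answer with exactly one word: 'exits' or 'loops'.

Answer: loops

Derivation:
Step 1: enter (6,5), 'v' forces left->down, move down to (7,5)
Step 2: enter (7,5), '.' pass, move down to (8,5)
Step 3: enter (8,5), '/' deflects down->left, move left to (8,4)
Step 4: enter (8,4), '.' pass, move left to (8,3)
Step 5: enter (8,3), '.' pass, move left to (8,2)
Step 6: enter (8,2), '/' deflects left->down, move down to (9,2)
Step 7: enter (9,2), '^' forces down->up, move up to (8,2)
Step 8: enter (8,2), '/' deflects up->right, move right to (8,3)
Step 9: enter (8,3), '.' pass, move right to (8,4)
Step 10: enter (8,4), '.' pass, move right to (8,5)
Step 11: enter (8,5), '/' deflects right->up, move up to (7,5)
Step 12: enter (7,5), '.' pass, move up to (6,5)
Step 13: enter (6,5), 'v' forces up->down, move down to (7,5)
Step 14: at (7,5) dir=down — LOOP DETECTED (seen before)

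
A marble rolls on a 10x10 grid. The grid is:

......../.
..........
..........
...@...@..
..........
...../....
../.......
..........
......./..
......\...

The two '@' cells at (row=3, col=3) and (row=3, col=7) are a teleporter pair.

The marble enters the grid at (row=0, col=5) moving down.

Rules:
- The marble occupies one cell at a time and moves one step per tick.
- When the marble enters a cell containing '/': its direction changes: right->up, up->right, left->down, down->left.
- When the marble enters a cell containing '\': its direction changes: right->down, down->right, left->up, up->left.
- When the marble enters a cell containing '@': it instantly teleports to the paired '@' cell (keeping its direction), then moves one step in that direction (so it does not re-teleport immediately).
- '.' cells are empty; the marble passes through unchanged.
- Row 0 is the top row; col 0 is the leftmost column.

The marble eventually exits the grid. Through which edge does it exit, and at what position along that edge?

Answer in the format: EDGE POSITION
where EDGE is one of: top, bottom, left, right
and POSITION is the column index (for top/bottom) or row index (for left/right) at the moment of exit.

Step 1: enter (0,5), '.' pass, move down to (1,5)
Step 2: enter (1,5), '.' pass, move down to (2,5)
Step 3: enter (2,5), '.' pass, move down to (3,5)
Step 4: enter (3,5), '.' pass, move down to (4,5)
Step 5: enter (4,5), '.' pass, move down to (5,5)
Step 6: enter (5,5), '/' deflects down->left, move left to (5,4)
Step 7: enter (5,4), '.' pass, move left to (5,3)
Step 8: enter (5,3), '.' pass, move left to (5,2)
Step 9: enter (5,2), '.' pass, move left to (5,1)
Step 10: enter (5,1), '.' pass, move left to (5,0)
Step 11: enter (5,0), '.' pass, move left to (5,-1)
Step 12: at (5,-1) — EXIT via left edge, pos 5

Answer: left 5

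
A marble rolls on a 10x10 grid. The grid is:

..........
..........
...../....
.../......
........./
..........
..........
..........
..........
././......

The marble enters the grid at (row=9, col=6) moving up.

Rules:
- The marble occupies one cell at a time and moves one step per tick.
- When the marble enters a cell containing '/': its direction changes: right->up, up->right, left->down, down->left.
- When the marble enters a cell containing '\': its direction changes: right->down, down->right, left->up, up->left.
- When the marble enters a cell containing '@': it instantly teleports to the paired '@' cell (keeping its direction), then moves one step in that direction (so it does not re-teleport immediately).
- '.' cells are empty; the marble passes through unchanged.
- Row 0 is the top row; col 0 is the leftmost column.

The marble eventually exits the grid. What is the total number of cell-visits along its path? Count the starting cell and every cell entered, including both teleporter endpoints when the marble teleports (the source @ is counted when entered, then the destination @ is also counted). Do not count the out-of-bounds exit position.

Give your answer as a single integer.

Step 1: enter (9,6), '.' pass, move up to (8,6)
Step 2: enter (8,6), '.' pass, move up to (7,6)
Step 3: enter (7,6), '.' pass, move up to (6,6)
Step 4: enter (6,6), '.' pass, move up to (5,6)
Step 5: enter (5,6), '.' pass, move up to (4,6)
Step 6: enter (4,6), '.' pass, move up to (3,6)
Step 7: enter (3,6), '.' pass, move up to (2,6)
Step 8: enter (2,6), '.' pass, move up to (1,6)
Step 9: enter (1,6), '.' pass, move up to (0,6)
Step 10: enter (0,6), '.' pass, move up to (-1,6)
Step 11: at (-1,6) — EXIT via top edge, pos 6
Path length (cell visits): 10

Answer: 10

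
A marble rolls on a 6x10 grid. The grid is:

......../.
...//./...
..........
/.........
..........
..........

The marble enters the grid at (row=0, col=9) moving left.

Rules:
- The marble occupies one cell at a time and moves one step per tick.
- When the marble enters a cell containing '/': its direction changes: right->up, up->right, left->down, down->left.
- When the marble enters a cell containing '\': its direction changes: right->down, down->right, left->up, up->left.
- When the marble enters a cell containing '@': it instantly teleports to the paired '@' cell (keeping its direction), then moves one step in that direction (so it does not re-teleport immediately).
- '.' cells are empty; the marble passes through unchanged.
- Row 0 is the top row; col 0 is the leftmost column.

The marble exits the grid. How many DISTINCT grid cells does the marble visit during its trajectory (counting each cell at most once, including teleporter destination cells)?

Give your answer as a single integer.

Answer: 7

Derivation:
Step 1: enter (0,9), '.' pass, move left to (0,8)
Step 2: enter (0,8), '/' deflects left->down, move down to (1,8)
Step 3: enter (1,8), '.' pass, move down to (2,8)
Step 4: enter (2,8), '.' pass, move down to (3,8)
Step 5: enter (3,8), '.' pass, move down to (4,8)
Step 6: enter (4,8), '.' pass, move down to (5,8)
Step 7: enter (5,8), '.' pass, move down to (6,8)
Step 8: at (6,8) — EXIT via bottom edge, pos 8
Distinct cells visited: 7 (path length 7)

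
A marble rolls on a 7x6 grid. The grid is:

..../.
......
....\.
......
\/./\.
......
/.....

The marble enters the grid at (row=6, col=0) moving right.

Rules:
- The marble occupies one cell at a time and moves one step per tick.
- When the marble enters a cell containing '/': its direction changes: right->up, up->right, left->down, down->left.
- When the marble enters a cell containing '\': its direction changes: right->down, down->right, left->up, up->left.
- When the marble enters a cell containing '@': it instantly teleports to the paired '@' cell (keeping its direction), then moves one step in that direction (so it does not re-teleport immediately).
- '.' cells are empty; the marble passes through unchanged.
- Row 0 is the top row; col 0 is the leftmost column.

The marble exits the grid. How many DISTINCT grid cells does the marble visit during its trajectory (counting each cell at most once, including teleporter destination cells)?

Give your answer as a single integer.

Step 1: enter (6,0), '/' deflects right->up, move up to (5,0)
Step 2: enter (5,0), '.' pass, move up to (4,0)
Step 3: enter (4,0), '\' deflects up->left, move left to (4,-1)
Step 4: at (4,-1) — EXIT via left edge, pos 4
Distinct cells visited: 3 (path length 3)

Answer: 3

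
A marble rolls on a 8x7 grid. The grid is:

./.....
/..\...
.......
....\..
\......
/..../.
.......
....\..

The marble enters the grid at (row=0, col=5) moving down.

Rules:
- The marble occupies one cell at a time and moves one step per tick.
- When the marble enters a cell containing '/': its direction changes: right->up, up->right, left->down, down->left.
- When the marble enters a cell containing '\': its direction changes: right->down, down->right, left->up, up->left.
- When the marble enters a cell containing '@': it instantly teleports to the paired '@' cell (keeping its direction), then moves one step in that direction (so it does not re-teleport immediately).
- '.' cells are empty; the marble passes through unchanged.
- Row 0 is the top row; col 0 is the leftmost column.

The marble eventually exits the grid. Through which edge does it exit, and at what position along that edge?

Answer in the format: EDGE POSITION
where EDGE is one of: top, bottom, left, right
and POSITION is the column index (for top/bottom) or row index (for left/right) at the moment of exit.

Step 1: enter (0,5), '.' pass, move down to (1,5)
Step 2: enter (1,5), '.' pass, move down to (2,5)
Step 3: enter (2,5), '.' pass, move down to (3,5)
Step 4: enter (3,5), '.' pass, move down to (4,5)
Step 5: enter (4,5), '.' pass, move down to (5,5)
Step 6: enter (5,5), '/' deflects down->left, move left to (5,4)
Step 7: enter (5,4), '.' pass, move left to (5,3)
Step 8: enter (5,3), '.' pass, move left to (5,2)
Step 9: enter (5,2), '.' pass, move left to (5,1)
Step 10: enter (5,1), '.' pass, move left to (5,0)
Step 11: enter (5,0), '/' deflects left->down, move down to (6,0)
Step 12: enter (6,0), '.' pass, move down to (7,0)
Step 13: enter (7,0), '.' pass, move down to (8,0)
Step 14: at (8,0) — EXIT via bottom edge, pos 0

Answer: bottom 0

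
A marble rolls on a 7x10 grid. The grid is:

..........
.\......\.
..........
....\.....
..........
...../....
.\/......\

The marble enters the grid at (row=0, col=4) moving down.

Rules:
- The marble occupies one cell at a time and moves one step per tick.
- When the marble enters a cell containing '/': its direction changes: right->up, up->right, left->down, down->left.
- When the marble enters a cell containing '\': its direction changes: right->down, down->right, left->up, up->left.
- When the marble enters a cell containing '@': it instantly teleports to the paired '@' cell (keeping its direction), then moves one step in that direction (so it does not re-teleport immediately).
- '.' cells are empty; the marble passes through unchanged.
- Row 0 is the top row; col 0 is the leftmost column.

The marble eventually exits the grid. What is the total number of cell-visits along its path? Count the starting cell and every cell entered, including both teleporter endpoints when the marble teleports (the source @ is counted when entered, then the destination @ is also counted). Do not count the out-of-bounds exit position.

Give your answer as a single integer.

Answer: 9

Derivation:
Step 1: enter (0,4), '.' pass, move down to (1,4)
Step 2: enter (1,4), '.' pass, move down to (2,4)
Step 3: enter (2,4), '.' pass, move down to (3,4)
Step 4: enter (3,4), '\' deflects down->right, move right to (3,5)
Step 5: enter (3,5), '.' pass, move right to (3,6)
Step 6: enter (3,6), '.' pass, move right to (3,7)
Step 7: enter (3,7), '.' pass, move right to (3,8)
Step 8: enter (3,8), '.' pass, move right to (3,9)
Step 9: enter (3,9), '.' pass, move right to (3,10)
Step 10: at (3,10) — EXIT via right edge, pos 3
Path length (cell visits): 9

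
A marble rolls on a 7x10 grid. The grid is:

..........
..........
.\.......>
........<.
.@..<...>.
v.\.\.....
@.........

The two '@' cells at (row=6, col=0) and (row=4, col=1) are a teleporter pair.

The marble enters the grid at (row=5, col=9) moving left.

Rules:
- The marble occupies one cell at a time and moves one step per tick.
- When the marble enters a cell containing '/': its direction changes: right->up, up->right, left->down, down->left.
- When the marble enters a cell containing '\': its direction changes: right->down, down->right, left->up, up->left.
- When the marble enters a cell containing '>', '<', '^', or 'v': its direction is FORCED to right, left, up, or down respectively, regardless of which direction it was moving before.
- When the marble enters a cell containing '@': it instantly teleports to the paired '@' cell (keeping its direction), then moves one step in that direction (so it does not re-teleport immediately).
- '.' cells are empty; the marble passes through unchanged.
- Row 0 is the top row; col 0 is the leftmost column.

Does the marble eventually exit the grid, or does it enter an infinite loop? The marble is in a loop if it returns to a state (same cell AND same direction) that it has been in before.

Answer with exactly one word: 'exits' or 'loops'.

Step 1: enter (5,9), '.' pass, move left to (5,8)
Step 2: enter (5,8), '.' pass, move left to (5,7)
Step 3: enter (5,7), '.' pass, move left to (5,6)
Step 4: enter (5,6), '.' pass, move left to (5,5)
Step 5: enter (5,5), '.' pass, move left to (5,4)
Step 6: enter (5,4), '\' deflects left->up, move up to (4,4)
Step 7: enter (4,4), '<' forces up->left, move left to (4,3)
Step 8: enter (4,3), '.' pass, move left to (4,2)
Step 9: enter (4,2), '.' pass, move left to (4,1)
Step 10: enter (4,1), '@' teleport (4,1)->(6,0), also enter (6,0), move left to (6,-1)
Step 11: at (6,-1) — EXIT via left edge, pos 6

Answer: exits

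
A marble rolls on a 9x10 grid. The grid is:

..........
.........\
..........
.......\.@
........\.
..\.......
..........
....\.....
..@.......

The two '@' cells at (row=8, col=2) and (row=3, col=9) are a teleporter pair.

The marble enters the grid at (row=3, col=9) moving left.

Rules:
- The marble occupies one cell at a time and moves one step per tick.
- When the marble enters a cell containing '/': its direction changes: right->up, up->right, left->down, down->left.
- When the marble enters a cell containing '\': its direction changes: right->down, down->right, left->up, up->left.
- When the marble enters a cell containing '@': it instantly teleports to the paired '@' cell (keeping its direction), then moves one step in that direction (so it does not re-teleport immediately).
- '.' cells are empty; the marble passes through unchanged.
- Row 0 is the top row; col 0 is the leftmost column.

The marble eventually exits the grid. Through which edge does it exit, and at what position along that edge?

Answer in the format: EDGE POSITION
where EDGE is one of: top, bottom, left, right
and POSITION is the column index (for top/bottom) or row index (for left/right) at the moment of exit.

Answer: left 8

Derivation:
Step 1: enter (3,9), '@' teleport (3,9)->(8,2), also enter (8,2), move left to (8,1)
Step 2: enter (8,1), '.' pass, move left to (8,0)
Step 3: enter (8,0), '.' pass, move left to (8,-1)
Step 4: at (8,-1) — EXIT via left edge, pos 8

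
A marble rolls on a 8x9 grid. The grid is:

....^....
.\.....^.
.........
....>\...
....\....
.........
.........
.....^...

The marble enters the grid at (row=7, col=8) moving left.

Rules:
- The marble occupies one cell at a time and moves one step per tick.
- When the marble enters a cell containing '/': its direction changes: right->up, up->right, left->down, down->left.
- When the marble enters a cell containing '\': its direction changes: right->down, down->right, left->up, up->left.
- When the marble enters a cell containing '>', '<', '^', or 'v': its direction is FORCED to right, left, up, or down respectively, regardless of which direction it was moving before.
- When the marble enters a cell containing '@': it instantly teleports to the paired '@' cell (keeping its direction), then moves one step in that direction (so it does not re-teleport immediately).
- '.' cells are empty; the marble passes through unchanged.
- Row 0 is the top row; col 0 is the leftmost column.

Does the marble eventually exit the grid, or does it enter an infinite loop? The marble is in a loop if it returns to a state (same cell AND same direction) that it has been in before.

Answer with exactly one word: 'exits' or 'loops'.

Step 1: enter (7,8), '.' pass, move left to (7,7)
Step 2: enter (7,7), '.' pass, move left to (7,6)
Step 3: enter (7,6), '.' pass, move left to (7,5)
Step 4: enter (7,5), '^' forces left->up, move up to (6,5)
Step 5: enter (6,5), '.' pass, move up to (5,5)
Step 6: enter (5,5), '.' pass, move up to (4,5)
Step 7: enter (4,5), '.' pass, move up to (3,5)
Step 8: enter (3,5), '\' deflects up->left, move left to (3,4)
Step 9: enter (3,4), '>' forces left->right, move right to (3,5)
Step 10: enter (3,5), '\' deflects right->down, move down to (4,5)
Step 11: enter (4,5), '.' pass, move down to (5,5)
Step 12: enter (5,5), '.' pass, move down to (6,5)
Step 13: enter (6,5), '.' pass, move down to (7,5)
Step 14: enter (7,5), '^' forces down->up, move up to (6,5)
Step 15: at (6,5) dir=up — LOOP DETECTED (seen before)

Answer: loops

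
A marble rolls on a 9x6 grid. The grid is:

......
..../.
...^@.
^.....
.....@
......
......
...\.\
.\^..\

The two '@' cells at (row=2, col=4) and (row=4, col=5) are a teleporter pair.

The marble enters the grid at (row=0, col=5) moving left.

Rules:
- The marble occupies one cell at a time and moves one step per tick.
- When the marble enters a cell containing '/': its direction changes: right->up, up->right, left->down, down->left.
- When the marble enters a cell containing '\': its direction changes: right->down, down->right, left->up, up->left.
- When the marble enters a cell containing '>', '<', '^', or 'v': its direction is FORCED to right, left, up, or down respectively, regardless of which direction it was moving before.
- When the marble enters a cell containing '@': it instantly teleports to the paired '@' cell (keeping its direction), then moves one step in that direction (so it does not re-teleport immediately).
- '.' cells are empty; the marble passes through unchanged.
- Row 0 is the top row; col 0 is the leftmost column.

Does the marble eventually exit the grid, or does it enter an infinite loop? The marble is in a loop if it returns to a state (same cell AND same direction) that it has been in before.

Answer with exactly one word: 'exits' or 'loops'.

Step 1: enter (0,5), '.' pass, move left to (0,4)
Step 2: enter (0,4), '.' pass, move left to (0,3)
Step 3: enter (0,3), '.' pass, move left to (0,2)
Step 4: enter (0,2), '.' pass, move left to (0,1)
Step 5: enter (0,1), '.' pass, move left to (0,0)
Step 6: enter (0,0), '.' pass, move left to (0,-1)
Step 7: at (0,-1) — EXIT via left edge, pos 0

Answer: exits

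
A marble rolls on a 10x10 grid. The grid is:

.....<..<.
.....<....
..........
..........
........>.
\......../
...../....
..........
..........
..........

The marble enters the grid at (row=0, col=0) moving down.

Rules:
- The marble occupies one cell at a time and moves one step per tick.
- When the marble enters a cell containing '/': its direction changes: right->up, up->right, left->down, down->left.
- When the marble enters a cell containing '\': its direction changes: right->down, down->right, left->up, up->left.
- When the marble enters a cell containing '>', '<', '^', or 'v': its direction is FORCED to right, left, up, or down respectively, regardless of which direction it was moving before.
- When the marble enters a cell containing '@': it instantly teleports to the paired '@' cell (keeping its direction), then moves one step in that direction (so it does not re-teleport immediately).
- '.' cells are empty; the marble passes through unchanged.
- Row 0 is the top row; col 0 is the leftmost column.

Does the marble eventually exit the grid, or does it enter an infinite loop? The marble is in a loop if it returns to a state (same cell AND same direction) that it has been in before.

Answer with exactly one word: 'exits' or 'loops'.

Answer: exits

Derivation:
Step 1: enter (0,0), '.' pass, move down to (1,0)
Step 2: enter (1,0), '.' pass, move down to (2,0)
Step 3: enter (2,0), '.' pass, move down to (3,0)
Step 4: enter (3,0), '.' pass, move down to (4,0)
Step 5: enter (4,0), '.' pass, move down to (5,0)
Step 6: enter (5,0), '\' deflects down->right, move right to (5,1)
Step 7: enter (5,1), '.' pass, move right to (5,2)
Step 8: enter (5,2), '.' pass, move right to (5,3)
Step 9: enter (5,3), '.' pass, move right to (5,4)
Step 10: enter (5,4), '.' pass, move right to (5,5)
Step 11: enter (5,5), '.' pass, move right to (5,6)
Step 12: enter (5,6), '.' pass, move right to (5,7)
Step 13: enter (5,7), '.' pass, move right to (5,8)
Step 14: enter (5,8), '.' pass, move right to (5,9)
Step 15: enter (5,9), '/' deflects right->up, move up to (4,9)
Step 16: enter (4,9), '.' pass, move up to (3,9)
Step 17: enter (3,9), '.' pass, move up to (2,9)
Step 18: enter (2,9), '.' pass, move up to (1,9)
Step 19: enter (1,9), '.' pass, move up to (0,9)
Step 20: enter (0,9), '.' pass, move up to (-1,9)
Step 21: at (-1,9) — EXIT via top edge, pos 9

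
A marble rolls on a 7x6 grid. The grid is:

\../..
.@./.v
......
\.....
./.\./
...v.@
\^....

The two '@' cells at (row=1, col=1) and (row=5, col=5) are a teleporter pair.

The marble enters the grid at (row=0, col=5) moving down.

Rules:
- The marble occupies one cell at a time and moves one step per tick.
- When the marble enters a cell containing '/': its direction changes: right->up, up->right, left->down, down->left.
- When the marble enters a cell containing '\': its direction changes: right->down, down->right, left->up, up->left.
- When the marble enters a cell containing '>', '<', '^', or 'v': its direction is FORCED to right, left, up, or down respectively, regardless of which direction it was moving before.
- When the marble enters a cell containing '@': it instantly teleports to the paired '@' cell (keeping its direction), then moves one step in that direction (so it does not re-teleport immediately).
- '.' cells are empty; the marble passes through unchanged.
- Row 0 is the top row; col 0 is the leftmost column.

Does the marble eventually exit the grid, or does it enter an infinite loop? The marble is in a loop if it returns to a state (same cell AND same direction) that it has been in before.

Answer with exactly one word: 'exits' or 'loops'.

Answer: loops

Derivation:
Step 1: enter (0,5), '.' pass, move down to (1,5)
Step 2: enter (1,5), 'v' forces down->down, move down to (2,5)
Step 3: enter (2,5), '.' pass, move down to (3,5)
Step 4: enter (3,5), '.' pass, move down to (4,5)
Step 5: enter (4,5), '/' deflects down->left, move left to (4,4)
Step 6: enter (4,4), '.' pass, move left to (4,3)
Step 7: enter (4,3), '\' deflects left->up, move up to (3,3)
Step 8: enter (3,3), '.' pass, move up to (2,3)
Step 9: enter (2,3), '.' pass, move up to (1,3)
Step 10: enter (1,3), '/' deflects up->right, move right to (1,4)
Step 11: enter (1,4), '.' pass, move right to (1,5)
Step 12: enter (1,5), 'v' forces right->down, move down to (2,5)
Step 13: at (2,5) dir=down — LOOP DETECTED (seen before)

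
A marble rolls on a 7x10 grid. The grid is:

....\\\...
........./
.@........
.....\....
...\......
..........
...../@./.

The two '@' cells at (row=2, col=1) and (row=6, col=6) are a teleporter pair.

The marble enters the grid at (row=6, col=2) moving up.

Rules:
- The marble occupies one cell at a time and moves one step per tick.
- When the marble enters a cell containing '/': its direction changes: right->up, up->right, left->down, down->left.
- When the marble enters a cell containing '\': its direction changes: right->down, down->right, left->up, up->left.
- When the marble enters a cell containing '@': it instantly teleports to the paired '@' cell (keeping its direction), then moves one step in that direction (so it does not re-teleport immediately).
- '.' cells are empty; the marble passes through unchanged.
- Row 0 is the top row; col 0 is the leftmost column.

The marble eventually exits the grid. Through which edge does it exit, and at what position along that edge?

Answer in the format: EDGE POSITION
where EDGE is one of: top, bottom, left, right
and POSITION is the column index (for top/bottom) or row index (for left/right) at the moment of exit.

Answer: top 2

Derivation:
Step 1: enter (6,2), '.' pass, move up to (5,2)
Step 2: enter (5,2), '.' pass, move up to (4,2)
Step 3: enter (4,2), '.' pass, move up to (3,2)
Step 4: enter (3,2), '.' pass, move up to (2,2)
Step 5: enter (2,2), '.' pass, move up to (1,2)
Step 6: enter (1,2), '.' pass, move up to (0,2)
Step 7: enter (0,2), '.' pass, move up to (-1,2)
Step 8: at (-1,2) — EXIT via top edge, pos 2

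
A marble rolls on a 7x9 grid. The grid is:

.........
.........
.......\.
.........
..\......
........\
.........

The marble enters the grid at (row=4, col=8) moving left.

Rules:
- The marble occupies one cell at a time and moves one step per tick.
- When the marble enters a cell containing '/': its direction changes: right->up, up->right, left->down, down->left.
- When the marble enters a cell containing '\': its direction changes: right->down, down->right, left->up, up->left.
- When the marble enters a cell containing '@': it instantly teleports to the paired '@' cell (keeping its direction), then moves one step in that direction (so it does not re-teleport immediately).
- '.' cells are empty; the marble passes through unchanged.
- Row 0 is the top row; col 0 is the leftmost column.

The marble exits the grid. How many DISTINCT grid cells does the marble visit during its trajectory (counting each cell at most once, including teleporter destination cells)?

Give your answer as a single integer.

Answer: 11

Derivation:
Step 1: enter (4,8), '.' pass, move left to (4,7)
Step 2: enter (4,7), '.' pass, move left to (4,6)
Step 3: enter (4,6), '.' pass, move left to (4,5)
Step 4: enter (4,5), '.' pass, move left to (4,4)
Step 5: enter (4,4), '.' pass, move left to (4,3)
Step 6: enter (4,3), '.' pass, move left to (4,2)
Step 7: enter (4,2), '\' deflects left->up, move up to (3,2)
Step 8: enter (3,2), '.' pass, move up to (2,2)
Step 9: enter (2,2), '.' pass, move up to (1,2)
Step 10: enter (1,2), '.' pass, move up to (0,2)
Step 11: enter (0,2), '.' pass, move up to (-1,2)
Step 12: at (-1,2) — EXIT via top edge, pos 2
Distinct cells visited: 11 (path length 11)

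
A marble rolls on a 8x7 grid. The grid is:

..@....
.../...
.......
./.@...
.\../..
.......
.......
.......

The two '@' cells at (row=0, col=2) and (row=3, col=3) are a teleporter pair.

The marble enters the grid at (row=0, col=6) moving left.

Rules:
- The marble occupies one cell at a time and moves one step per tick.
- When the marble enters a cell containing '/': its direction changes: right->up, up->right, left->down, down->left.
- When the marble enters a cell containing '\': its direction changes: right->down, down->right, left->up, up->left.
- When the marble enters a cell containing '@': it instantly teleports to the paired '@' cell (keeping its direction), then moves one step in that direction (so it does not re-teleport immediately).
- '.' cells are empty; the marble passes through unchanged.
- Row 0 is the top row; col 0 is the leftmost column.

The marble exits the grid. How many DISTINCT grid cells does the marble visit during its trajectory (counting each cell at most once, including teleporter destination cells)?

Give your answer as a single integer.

Answer: 15

Derivation:
Step 1: enter (0,6), '.' pass, move left to (0,5)
Step 2: enter (0,5), '.' pass, move left to (0,4)
Step 3: enter (0,4), '.' pass, move left to (0,3)
Step 4: enter (0,3), '.' pass, move left to (0,2)
Step 5: enter (0,2), '@' teleport (0,2)->(3,3), also enter (3,3), move left to (3,2)
Step 6: enter (3,2), '.' pass, move left to (3,1)
Step 7: enter (3,1), '/' deflects left->down, move down to (4,1)
Step 8: enter (4,1), '\' deflects down->right, move right to (4,2)
Step 9: enter (4,2), '.' pass, move right to (4,3)
Step 10: enter (4,3), '.' pass, move right to (4,4)
Step 11: enter (4,4), '/' deflects right->up, move up to (3,4)
Step 12: enter (3,4), '.' pass, move up to (2,4)
Step 13: enter (2,4), '.' pass, move up to (1,4)
Step 14: enter (1,4), '.' pass, move up to (0,4)
Step 15: enter (0,4), '.' pass, move up to (-1,4)
Step 16: at (-1,4) — EXIT via top edge, pos 4
Distinct cells visited: 15 (path length 16)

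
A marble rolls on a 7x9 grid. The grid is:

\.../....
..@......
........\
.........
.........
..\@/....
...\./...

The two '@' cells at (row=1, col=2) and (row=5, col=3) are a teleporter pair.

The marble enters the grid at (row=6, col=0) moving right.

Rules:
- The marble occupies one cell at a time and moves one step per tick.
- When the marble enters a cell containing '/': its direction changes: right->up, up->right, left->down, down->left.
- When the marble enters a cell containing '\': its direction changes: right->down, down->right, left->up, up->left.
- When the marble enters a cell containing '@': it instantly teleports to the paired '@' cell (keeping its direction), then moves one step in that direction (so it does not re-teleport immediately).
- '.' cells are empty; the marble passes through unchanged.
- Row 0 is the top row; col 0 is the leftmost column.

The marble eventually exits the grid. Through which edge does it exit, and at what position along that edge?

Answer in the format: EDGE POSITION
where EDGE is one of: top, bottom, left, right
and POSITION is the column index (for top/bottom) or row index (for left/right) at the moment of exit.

Answer: bottom 3

Derivation:
Step 1: enter (6,0), '.' pass, move right to (6,1)
Step 2: enter (6,1), '.' pass, move right to (6,2)
Step 3: enter (6,2), '.' pass, move right to (6,3)
Step 4: enter (6,3), '\' deflects right->down, move down to (7,3)
Step 5: at (7,3) — EXIT via bottom edge, pos 3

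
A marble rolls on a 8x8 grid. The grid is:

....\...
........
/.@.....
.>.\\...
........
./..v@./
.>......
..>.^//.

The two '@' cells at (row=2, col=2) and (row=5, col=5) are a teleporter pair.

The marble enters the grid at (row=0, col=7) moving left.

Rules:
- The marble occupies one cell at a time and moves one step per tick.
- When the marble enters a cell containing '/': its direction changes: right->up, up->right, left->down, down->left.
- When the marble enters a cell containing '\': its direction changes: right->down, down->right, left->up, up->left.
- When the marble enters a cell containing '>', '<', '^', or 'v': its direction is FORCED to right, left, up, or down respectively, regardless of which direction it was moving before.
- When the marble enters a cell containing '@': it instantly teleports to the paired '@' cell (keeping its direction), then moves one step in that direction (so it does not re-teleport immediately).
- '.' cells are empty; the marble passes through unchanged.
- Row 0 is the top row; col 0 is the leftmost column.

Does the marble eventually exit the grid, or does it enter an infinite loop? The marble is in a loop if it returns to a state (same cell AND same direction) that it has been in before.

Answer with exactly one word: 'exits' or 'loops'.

Step 1: enter (0,7), '.' pass, move left to (0,6)
Step 2: enter (0,6), '.' pass, move left to (0,5)
Step 3: enter (0,5), '.' pass, move left to (0,4)
Step 4: enter (0,4), '\' deflects left->up, move up to (-1,4)
Step 5: at (-1,4) — EXIT via top edge, pos 4

Answer: exits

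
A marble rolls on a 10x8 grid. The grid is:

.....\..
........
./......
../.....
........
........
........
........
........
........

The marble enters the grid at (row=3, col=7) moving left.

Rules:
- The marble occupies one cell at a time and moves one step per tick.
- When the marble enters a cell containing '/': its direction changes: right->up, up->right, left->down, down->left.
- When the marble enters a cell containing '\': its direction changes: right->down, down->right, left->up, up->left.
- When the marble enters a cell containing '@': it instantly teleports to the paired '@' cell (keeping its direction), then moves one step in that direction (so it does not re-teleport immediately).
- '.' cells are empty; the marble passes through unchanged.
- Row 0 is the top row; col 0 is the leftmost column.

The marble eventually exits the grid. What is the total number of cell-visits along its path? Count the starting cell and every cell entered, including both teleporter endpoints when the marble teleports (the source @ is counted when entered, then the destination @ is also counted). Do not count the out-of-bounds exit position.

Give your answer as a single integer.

Answer: 12

Derivation:
Step 1: enter (3,7), '.' pass, move left to (3,6)
Step 2: enter (3,6), '.' pass, move left to (3,5)
Step 3: enter (3,5), '.' pass, move left to (3,4)
Step 4: enter (3,4), '.' pass, move left to (3,3)
Step 5: enter (3,3), '.' pass, move left to (3,2)
Step 6: enter (3,2), '/' deflects left->down, move down to (4,2)
Step 7: enter (4,2), '.' pass, move down to (5,2)
Step 8: enter (5,2), '.' pass, move down to (6,2)
Step 9: enter (6,2), '.' pass, move down to (7,2)
Step 10: enter (7,2), '.' pass, move down to (8,2)
Step 11: enter (8,2), '.' pass, move down to (9,2)
Step 12: enter (9,2), '.' pass, move down to (10,2)
Step 13: at (10,2) — EXIT via bottom edge, pos 2
Path length (cell visits): 12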